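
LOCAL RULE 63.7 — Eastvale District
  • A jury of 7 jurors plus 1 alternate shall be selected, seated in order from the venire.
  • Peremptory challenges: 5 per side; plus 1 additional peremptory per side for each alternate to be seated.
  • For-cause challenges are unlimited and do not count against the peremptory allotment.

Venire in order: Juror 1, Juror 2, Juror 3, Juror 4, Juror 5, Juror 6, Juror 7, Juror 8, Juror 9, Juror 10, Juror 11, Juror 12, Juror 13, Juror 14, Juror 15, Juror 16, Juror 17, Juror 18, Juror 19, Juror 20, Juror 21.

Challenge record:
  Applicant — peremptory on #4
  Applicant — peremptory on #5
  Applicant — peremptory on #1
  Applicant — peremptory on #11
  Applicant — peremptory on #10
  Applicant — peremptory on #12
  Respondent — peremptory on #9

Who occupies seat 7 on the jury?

Removed: #1, #4, #5, #9, #10, #11, #12.
Filling seats in venire order through position 7: #2, #3, #6, #7, #8, #13, #14.
So seat 7 is #14.

14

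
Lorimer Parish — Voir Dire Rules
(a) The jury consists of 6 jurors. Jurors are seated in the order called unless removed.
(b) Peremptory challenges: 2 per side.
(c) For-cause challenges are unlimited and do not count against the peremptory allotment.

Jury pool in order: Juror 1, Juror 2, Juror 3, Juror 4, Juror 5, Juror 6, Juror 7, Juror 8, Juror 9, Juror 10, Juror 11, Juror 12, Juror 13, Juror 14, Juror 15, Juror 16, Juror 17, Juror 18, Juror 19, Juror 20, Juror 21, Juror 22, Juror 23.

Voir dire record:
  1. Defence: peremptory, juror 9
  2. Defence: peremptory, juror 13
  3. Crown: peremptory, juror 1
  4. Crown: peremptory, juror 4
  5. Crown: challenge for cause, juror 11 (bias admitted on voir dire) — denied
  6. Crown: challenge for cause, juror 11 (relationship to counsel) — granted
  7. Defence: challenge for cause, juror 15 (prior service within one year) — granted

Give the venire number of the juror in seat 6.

8

Removed: #1, #4, #9, #11, #13, #15.
Seating in order: seats 1–6 → #2, #3, #5, #6, #7, #8.
So seat 6 is #8.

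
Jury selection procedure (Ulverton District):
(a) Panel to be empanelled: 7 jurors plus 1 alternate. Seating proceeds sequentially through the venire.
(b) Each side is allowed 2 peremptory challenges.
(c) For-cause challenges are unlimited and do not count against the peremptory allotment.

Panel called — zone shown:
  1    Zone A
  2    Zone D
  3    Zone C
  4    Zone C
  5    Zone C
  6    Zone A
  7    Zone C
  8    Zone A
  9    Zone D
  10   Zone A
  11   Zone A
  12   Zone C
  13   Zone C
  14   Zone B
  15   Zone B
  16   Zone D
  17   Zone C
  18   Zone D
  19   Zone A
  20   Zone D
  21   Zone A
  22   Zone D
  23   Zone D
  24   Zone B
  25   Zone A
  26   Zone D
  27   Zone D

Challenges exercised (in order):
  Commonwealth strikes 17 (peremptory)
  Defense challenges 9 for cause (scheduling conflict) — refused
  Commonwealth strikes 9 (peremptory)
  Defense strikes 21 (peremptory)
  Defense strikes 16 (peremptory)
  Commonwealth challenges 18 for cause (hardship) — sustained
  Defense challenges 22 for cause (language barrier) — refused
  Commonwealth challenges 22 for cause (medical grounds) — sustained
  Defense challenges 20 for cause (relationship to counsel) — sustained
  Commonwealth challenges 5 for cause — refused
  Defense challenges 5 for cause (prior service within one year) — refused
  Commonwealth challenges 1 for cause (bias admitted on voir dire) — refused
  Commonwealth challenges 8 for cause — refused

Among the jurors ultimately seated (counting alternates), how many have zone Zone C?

4

Removed: #9, #16, #17, #18, #20, #21, #22.
Seated (8 incl. alternates): #1, #2, #3, #4, #5, #6, #7, #8.
Of those, in Zone C: #3, #4, #5, #7 → 4.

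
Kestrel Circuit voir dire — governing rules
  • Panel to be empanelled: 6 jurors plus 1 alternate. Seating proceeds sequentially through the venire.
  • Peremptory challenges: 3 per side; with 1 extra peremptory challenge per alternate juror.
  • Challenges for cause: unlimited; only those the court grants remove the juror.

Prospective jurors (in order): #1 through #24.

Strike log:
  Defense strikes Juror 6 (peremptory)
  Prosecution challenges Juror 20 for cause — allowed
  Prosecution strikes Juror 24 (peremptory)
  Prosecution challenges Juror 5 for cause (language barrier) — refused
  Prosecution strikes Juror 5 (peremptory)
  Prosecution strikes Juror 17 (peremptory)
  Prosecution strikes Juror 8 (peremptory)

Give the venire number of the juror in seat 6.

Removed: #5, #6, #8, #17, #20, #24.
Seating in order: seats 1–6 → #1, #2, #3, #4, #7, #9; alternates → #10.
So seat 6 is #9.

9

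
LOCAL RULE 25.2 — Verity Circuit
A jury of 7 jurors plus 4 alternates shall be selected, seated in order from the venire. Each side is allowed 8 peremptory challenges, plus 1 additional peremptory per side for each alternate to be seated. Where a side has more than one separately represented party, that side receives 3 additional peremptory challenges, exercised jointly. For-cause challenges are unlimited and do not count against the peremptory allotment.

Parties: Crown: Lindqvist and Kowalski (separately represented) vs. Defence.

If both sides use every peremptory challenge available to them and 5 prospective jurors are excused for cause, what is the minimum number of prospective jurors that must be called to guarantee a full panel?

43

Seats to fill: 7 + 4 alternates = 11.
Peremptories — Crown: 8 + 1×4 + 3 = 15; Defence: 8 + 1×4 = 12; total 27.
For-cause removals: 5.
Minimum venire: 11 + 27 + 5 = 43.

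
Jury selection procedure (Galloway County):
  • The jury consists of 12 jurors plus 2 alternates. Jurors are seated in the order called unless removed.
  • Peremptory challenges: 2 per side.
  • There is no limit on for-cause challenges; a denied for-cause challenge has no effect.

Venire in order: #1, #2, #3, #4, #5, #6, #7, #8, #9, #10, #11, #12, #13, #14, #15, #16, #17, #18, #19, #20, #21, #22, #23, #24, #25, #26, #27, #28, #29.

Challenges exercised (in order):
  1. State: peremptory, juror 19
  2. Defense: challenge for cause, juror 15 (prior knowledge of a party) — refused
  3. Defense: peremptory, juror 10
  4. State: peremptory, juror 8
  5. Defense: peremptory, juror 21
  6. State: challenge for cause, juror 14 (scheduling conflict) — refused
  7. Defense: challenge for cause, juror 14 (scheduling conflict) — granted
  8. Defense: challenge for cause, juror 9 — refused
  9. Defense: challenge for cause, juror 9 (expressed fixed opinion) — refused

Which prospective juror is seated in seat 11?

Removed: #8, #10, #14, #19, #21. (#9, #15 stay — for-cause denied.)
Seating in order: seats 1–12 → #1, #2, #3, #4, #5, #6, #7, #9, #11, #12, #13, #15; alternates → #16, #17.
So seat 11 is #13.

13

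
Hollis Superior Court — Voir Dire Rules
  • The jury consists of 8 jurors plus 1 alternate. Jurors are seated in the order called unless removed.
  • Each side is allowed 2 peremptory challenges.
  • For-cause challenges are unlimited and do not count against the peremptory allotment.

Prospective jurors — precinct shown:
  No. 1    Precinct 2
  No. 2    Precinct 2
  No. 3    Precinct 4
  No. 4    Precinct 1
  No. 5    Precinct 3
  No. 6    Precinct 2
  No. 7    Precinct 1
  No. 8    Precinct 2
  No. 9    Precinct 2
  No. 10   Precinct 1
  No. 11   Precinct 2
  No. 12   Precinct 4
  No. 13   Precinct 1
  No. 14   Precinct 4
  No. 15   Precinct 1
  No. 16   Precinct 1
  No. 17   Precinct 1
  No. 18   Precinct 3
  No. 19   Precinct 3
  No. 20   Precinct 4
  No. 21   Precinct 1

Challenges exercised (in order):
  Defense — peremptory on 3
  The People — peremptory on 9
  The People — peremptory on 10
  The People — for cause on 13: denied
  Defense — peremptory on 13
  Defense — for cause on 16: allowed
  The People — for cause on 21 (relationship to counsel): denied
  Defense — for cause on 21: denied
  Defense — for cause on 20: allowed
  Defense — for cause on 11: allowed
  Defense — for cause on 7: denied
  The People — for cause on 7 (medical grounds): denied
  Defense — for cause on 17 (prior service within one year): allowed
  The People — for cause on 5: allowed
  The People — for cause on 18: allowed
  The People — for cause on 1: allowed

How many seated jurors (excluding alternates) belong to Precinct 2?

Removed: #1, #3, #5, #9, #10, #11, #13, #16, #17, #18, #20.
Seated jurors 1–8: #2, #4, #6, #7, #8, #12, #14, #15 (alternates #19 not counted).
Of those, in Precinct 2: #2, #6, #8 → 3.

3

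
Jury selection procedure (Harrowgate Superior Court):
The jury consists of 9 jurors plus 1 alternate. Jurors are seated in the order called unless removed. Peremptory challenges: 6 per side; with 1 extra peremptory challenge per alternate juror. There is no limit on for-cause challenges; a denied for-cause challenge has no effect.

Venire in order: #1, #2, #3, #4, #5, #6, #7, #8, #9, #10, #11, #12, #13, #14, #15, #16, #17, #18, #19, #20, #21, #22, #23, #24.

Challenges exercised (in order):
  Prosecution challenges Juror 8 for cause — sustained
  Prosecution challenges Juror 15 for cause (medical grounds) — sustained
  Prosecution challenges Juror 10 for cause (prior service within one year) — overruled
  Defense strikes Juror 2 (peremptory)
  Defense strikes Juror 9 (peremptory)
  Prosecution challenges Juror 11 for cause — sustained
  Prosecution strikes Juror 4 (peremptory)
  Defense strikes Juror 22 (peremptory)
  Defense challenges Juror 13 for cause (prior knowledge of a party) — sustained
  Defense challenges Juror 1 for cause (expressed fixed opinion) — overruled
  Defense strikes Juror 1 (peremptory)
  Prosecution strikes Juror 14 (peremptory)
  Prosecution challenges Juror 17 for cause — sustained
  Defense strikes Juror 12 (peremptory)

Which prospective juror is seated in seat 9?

Removed: #1, #2, #4, #8, #9, #11, #12, #13, #14, #15, #17, #22. (#10 stays — for-cause denied.)
Seating in order: seats 1–9 → #3, #5, #6, #7, #10, #16, #18, #19, #20; alternates → #21.
So seat 9 is #20.

20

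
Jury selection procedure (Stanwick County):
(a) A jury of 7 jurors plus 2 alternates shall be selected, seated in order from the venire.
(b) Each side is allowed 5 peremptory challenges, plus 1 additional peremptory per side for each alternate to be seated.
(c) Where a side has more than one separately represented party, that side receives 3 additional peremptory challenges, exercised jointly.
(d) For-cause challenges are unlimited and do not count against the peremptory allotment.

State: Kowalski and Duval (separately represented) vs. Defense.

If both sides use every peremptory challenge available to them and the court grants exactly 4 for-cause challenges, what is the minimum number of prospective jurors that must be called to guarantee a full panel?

30

Seats to fill: 7 + 2 alternates = 9.
Peremptories — State: 5 + 1×2 + 3 = 10; Defense: 5 + 1×2 = 7; total 17.
For-cause removals: 4.
Minimum venire: 9 + 17 + 4 = 30.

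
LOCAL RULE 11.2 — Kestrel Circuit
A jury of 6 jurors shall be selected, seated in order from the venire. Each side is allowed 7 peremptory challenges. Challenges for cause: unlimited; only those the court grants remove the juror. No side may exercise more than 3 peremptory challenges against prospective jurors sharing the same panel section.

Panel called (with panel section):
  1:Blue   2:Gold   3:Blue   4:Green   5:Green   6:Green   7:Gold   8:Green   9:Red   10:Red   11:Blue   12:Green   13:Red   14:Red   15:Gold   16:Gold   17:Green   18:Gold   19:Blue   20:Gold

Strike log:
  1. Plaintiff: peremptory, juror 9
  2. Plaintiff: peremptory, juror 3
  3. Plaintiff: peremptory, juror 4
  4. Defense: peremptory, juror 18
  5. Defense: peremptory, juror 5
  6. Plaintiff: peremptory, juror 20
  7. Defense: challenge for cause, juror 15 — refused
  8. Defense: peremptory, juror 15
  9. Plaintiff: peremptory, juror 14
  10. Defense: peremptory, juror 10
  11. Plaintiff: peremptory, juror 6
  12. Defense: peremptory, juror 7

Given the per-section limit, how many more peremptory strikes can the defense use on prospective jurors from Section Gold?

0

Defense peremptories so far: #18, #5, #15, #10, #7 — 5 of 7 used, 2 left overall.
Against Section Gold: #18, #15, #7 — 3 used; per-section cap 3 leaves 0.
Binding limit: min(2, 0) = 0.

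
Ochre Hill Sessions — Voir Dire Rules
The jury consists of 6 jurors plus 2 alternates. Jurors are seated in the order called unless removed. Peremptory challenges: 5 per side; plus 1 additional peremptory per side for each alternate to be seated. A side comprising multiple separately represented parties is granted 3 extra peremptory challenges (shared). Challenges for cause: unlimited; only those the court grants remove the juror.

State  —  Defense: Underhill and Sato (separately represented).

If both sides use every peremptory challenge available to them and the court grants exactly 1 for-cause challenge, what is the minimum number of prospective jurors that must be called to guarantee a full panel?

26

Seats to fill: 6 + 2 alternates = 8.
Peremptories — State: 5 + 1×2 = 7; Defense: 5 + 1×2 + 3 = 10; total 17.
For-cause removals: 1.
Minimum venire: 8 + 17 + 1 = 26.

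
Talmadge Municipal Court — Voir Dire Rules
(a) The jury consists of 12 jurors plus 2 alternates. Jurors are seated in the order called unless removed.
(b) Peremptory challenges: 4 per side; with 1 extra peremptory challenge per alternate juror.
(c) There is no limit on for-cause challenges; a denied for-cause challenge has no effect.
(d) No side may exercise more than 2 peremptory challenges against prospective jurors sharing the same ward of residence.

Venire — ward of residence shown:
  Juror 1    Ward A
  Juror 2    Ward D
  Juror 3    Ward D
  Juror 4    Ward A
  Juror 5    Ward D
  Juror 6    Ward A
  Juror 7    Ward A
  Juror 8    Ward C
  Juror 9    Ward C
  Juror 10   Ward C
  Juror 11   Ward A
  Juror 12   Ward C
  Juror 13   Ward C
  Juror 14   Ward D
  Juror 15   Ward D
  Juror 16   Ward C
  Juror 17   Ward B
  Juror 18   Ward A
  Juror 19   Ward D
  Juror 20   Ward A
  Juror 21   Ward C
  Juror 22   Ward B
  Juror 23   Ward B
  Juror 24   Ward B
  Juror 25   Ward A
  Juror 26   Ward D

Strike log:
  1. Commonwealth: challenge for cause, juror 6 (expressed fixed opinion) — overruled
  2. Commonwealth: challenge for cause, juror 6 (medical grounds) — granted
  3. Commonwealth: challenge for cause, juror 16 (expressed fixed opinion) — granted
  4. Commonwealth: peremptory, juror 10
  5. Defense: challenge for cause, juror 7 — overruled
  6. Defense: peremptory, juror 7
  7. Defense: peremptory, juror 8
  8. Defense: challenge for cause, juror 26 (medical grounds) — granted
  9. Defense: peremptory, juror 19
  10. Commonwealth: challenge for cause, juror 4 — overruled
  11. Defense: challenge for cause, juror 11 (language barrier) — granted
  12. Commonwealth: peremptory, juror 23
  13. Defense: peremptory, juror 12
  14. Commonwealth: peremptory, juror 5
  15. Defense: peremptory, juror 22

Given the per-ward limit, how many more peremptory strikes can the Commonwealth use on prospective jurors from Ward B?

1

Commonwealth peremptories so far: #10, #23, #5 — 3 of 6 used, 3 left overall.
Against Ward B: #23 — 1 used; per-ward cap 2 leaves 1.
Binding limit: min(3, 1) = 1.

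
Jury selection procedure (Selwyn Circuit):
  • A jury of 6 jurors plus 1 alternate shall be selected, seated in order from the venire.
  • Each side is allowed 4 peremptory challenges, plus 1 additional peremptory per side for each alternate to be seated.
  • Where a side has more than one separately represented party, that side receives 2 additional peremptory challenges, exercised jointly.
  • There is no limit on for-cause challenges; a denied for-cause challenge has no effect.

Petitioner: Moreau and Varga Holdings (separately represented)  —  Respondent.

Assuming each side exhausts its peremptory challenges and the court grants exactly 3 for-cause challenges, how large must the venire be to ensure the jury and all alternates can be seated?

22

Seats to fill: 6 + 1 alternates = 7.
Peremptories — Petitioner: 4 + 1×1 + 2 = 7; Respondent: 4 + 1×1 = 5; total 12.
For-cause removals: 3.
Minimum venire: 7 + 12 + 3 = 22.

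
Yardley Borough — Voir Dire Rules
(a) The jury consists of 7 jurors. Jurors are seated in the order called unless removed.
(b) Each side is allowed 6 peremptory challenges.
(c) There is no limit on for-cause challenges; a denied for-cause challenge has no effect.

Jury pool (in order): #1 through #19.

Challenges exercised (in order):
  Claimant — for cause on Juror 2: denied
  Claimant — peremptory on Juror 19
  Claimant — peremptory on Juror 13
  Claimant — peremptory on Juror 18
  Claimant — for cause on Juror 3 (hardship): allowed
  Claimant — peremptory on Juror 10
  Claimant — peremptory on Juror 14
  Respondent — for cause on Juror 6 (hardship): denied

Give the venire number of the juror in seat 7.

8

Removed: #3, #10, #13, #14, #18, #19. (#2, #6 stay — for-cause denied.)
Seating in order: seats 1–7 → #1, #2, #4, #5, #6, #7, #8.
So seat 7 is #8.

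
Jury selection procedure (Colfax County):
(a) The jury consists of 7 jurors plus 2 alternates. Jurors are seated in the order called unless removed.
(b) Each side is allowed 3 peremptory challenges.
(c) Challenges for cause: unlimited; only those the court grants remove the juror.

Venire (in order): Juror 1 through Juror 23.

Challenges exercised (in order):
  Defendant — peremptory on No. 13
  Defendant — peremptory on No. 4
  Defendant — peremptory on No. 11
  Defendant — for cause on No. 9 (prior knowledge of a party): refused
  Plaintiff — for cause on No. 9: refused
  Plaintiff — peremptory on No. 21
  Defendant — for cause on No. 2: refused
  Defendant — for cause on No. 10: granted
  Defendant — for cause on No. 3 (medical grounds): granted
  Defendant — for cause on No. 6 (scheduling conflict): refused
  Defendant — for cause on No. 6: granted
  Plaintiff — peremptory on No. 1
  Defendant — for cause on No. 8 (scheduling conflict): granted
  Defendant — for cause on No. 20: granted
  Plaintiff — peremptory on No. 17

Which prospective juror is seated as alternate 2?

Removed: #1, #3, #4, #6, #8, #10, #11, #13, #17, #20, #21. (#2, #9 stay — for-cause denied.)
Filling seats in venire order through position 9: #2, #5, #7, #9, #12, #14, #15, #16, #18.
So alternate 2 is #18.

18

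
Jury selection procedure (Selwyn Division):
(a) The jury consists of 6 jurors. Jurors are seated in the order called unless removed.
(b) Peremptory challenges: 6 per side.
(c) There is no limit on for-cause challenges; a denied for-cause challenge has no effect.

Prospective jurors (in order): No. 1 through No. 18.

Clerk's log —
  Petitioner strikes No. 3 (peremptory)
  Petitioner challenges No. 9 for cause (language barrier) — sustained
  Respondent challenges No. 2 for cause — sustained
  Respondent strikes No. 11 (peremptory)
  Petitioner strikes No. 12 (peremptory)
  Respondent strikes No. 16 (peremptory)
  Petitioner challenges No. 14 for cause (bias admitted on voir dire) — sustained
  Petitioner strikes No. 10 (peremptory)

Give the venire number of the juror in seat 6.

Removed: #2, #3, #9, #10, #11, #12, #14, #16.
Seating in order: seats 1–6 → #1, #4, #5, #6, #7, #8.
So seat 6 is #8.

8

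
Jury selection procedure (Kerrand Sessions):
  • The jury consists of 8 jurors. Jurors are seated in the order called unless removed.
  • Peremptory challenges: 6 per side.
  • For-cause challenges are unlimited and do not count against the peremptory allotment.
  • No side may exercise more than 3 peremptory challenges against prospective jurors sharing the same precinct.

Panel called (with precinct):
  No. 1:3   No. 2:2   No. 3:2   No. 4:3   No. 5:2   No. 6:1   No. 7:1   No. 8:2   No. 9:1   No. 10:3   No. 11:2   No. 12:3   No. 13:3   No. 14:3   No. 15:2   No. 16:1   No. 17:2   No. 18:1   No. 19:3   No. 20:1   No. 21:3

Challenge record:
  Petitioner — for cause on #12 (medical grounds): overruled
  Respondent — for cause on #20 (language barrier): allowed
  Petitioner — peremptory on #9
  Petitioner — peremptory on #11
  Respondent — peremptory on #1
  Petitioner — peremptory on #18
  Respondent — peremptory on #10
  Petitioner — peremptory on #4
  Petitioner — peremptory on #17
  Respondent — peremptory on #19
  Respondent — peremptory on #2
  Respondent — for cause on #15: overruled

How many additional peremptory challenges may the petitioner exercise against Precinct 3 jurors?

1

Petitioner peremptories so far: #9, #11, #18, #4, #17 — 5 of 6 used, 1 left overall.
Against Precinct 3: #4 — 1 used; per-precinct cap 3 leaves 2.
Binding limit: min(1, 2) = 1.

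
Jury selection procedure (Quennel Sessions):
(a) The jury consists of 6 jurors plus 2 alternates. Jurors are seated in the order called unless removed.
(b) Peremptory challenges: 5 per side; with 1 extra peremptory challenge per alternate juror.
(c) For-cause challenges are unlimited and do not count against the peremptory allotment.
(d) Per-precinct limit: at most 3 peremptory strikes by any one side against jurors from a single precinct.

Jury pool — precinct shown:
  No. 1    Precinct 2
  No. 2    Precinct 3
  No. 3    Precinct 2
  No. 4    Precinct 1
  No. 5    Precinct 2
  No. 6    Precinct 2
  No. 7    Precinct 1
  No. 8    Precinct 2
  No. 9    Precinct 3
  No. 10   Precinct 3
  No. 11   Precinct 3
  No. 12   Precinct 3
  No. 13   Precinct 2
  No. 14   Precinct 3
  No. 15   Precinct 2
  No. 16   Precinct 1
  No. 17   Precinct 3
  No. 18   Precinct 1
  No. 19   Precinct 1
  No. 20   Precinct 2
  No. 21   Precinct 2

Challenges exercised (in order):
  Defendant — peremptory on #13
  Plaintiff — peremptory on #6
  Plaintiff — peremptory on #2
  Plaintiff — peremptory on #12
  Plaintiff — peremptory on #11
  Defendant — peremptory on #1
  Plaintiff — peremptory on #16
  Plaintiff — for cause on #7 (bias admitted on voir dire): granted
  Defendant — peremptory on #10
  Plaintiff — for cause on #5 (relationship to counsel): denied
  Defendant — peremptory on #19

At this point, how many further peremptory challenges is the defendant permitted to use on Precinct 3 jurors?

2

Defendant peremptories so far: #13, #1, #10, #19 — 4 of 7 used, 3 left overall.
Against Precinct 3: #10 — 1 used; per-precinct cap 3 leaves 2.
Binding limit: min(3, 2) = 2.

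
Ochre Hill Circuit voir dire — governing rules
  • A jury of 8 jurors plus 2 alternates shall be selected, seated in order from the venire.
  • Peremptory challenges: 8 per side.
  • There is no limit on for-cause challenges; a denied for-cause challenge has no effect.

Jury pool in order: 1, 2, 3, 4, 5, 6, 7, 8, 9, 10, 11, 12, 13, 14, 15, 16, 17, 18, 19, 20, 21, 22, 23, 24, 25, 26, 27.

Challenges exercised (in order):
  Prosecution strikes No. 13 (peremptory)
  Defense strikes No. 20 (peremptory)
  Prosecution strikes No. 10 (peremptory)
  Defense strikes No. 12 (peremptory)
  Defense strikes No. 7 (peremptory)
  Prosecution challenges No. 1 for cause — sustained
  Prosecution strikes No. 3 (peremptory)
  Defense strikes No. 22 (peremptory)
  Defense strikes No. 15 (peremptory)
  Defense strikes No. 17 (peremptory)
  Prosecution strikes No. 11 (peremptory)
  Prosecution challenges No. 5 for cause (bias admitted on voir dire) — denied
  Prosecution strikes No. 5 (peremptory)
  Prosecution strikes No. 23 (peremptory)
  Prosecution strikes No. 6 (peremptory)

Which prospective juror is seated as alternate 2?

Removed: #1, #3, #5, #6, #7, #10, #11, #12, #13, #15, #17, #20, #22, #23.
Seating in order: seats 1–8 → #2, #4, #8, #9, #14, #16, #18, #19; alternates → #21, #24.
So alternate 2 is #24.

24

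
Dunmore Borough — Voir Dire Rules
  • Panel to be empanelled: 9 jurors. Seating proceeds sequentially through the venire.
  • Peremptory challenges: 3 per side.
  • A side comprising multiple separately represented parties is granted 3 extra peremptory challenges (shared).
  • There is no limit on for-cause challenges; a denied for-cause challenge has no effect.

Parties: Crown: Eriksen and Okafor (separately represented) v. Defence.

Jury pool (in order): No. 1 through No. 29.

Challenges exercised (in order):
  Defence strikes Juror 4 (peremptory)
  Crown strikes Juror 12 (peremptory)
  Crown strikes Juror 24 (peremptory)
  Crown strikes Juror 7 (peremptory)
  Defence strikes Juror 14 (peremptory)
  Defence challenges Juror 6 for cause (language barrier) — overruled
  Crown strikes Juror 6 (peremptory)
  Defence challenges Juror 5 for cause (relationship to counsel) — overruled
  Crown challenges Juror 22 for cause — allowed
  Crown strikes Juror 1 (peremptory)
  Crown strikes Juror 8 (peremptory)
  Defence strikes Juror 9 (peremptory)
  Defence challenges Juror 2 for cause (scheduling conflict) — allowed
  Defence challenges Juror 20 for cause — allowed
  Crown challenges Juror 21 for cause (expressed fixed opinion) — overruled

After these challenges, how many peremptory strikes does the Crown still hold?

0

Crown allotment: 3 base + 3 multi-party = 6.
Crown peremptories used: #12, #24, #7, #6, #1, #8 — 6 (for-cause on #22, #21 don't count).
Remaining: 6 − 6 = 0.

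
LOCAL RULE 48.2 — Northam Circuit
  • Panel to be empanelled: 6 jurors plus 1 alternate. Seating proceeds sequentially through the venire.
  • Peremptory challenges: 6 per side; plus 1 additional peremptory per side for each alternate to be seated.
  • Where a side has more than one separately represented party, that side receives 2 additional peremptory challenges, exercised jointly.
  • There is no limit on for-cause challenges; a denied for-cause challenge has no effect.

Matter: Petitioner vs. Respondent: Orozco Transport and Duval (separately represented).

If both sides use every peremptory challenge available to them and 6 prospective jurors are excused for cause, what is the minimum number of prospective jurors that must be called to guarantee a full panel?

Seats to fill: 6 + 1 alternates = 7.
Peremptories — Petitioner: 6 + 1×1 = 7; Respondent: 6 + 1×1 + 2 = 9; total 16.
For-cause removals: 6.
Minimum venire: 7 + 16 + 6 = 29.

29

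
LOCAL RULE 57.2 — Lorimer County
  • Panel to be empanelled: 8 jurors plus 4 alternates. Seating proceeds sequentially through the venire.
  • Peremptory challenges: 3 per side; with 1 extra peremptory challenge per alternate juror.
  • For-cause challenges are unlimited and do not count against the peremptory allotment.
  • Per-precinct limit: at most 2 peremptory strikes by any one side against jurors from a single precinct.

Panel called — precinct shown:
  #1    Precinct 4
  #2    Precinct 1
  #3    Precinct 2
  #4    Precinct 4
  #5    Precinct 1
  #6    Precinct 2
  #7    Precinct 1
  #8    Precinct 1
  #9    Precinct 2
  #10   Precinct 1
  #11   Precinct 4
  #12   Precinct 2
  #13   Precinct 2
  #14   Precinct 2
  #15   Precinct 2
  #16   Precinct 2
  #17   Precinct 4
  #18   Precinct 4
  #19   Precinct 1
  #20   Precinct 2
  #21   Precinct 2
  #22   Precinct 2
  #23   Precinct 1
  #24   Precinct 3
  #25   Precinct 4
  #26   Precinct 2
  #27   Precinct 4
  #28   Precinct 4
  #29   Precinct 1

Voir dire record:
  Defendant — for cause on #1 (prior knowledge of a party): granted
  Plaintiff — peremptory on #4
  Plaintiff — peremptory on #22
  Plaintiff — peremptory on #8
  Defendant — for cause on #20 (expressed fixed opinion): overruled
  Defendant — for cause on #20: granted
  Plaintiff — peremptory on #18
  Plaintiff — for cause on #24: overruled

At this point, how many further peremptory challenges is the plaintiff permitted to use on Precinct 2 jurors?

1

Plaintiff peremptories so far: #4, #22, #8, #18 — 4 of 7 used, 3 left overall.
Against Precinct 2: #22 — 1 used; per-precinct cap 2 leaves 1.
Binding limit: min(3, 1) = 1.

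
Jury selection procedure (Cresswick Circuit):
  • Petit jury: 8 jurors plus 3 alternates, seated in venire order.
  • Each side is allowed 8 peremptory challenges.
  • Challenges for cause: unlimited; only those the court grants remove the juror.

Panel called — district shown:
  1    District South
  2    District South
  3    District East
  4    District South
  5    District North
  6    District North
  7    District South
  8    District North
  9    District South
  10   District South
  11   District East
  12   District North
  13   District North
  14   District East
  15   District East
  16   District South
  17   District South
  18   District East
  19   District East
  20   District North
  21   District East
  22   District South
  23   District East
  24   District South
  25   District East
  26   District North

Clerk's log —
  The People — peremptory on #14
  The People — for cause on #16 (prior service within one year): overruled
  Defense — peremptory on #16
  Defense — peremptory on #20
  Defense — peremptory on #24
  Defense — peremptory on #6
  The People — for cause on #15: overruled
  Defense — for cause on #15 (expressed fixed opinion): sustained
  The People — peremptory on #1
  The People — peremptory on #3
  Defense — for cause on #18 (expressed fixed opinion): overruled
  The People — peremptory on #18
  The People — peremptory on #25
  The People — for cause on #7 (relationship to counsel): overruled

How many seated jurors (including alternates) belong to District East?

Removed: #1, #3, #6, #14, #15, #16, #18, #20, #24, #25.
Seated (11 incl. alternates): #2, #4, #5, #7, #8, #9, #10, #11, #12, #13, #17.
Of those, in District East: #11 → 1.

1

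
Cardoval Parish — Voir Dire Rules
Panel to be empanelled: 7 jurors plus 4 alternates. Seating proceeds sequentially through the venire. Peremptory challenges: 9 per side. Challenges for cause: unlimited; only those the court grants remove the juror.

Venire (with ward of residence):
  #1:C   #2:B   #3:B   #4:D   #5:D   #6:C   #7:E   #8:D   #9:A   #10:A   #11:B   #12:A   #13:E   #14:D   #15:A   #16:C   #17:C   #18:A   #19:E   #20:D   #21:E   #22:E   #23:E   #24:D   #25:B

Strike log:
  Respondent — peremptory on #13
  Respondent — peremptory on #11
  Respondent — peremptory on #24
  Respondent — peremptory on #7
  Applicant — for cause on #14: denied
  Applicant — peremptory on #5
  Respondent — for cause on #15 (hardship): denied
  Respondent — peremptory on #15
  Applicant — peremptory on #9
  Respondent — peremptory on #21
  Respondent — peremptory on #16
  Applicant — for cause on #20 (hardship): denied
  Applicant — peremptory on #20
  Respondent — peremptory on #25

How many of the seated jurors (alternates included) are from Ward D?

Removed: #5, #7, #9, #11, #13, #15, #16, #20, #21, #24, #25.
Seated (11 incl. alternates): #1, #2, #3, #4, #6, #8, #10, #12, #14, #17, #18.
Of those, in Ward D: #4, #8, #14 → 3.

3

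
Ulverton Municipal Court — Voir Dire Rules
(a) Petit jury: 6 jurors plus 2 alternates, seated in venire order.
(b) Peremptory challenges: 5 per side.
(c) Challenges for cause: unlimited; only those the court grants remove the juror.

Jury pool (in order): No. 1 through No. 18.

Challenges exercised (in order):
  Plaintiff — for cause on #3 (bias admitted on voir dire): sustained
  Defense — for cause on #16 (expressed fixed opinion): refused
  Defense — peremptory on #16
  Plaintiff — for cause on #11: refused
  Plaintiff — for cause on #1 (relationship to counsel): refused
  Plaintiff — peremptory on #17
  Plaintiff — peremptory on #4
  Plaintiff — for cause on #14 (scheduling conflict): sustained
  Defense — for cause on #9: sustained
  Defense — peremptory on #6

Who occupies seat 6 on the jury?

10

Removed: #3, #4, #6, #9, #14, #16, #17. (#1, #11 stay — for-cause denied.)
Filling seats in venire order through position 6: #1, #2, #5, #7, #8, #10.
So seat 6 is #10.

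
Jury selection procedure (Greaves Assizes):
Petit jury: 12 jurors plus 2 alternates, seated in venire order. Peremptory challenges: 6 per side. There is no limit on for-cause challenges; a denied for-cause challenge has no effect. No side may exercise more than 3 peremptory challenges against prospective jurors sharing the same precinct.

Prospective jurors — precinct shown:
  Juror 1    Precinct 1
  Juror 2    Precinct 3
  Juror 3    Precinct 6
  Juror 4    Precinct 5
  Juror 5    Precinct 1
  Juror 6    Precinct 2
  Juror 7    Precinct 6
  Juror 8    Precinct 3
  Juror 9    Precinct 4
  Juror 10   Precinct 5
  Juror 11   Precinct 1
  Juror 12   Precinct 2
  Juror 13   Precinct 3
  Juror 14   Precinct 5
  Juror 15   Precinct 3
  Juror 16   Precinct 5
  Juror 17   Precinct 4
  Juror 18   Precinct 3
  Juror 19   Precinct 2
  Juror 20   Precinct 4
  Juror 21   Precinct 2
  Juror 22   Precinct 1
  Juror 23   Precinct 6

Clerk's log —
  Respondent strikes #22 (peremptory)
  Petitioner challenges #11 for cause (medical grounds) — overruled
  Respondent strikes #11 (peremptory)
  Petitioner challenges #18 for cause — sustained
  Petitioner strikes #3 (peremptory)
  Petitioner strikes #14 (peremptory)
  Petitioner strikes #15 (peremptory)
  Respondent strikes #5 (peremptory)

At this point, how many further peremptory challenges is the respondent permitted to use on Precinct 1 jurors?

0

Respondent peremptories so far: #22, #11, #5 — 3 of 6 used, 3 left overall.
Against Precinct 1: #22, #11, #5 — 3 used; per-precinct cap 3 leaves 0.
Binding limit: min(3, 0) = 0.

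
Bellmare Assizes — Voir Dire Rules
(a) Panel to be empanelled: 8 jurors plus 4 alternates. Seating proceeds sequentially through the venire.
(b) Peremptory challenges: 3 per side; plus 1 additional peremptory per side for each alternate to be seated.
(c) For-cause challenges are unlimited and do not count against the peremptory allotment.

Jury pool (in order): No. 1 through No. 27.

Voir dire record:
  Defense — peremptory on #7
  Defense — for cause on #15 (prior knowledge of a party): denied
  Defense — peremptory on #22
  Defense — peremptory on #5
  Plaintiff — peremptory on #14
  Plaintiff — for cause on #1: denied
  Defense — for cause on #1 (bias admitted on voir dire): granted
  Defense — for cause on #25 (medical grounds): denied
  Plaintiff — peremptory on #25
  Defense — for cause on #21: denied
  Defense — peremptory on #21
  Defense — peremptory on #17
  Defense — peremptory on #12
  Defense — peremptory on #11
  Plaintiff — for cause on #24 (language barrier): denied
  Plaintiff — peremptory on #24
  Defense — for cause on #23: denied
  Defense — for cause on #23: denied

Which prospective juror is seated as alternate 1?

Removed: #1, #5, #7, #11, #12, #14, #17, #21, #22, #24, #25. (#15, #23 stay — for-cause denied.)
Filling seats in venire order through position 9: #2, #3, #4, #6, #8, #9, #10, #13, #15.
So alternate 1 is #15.

15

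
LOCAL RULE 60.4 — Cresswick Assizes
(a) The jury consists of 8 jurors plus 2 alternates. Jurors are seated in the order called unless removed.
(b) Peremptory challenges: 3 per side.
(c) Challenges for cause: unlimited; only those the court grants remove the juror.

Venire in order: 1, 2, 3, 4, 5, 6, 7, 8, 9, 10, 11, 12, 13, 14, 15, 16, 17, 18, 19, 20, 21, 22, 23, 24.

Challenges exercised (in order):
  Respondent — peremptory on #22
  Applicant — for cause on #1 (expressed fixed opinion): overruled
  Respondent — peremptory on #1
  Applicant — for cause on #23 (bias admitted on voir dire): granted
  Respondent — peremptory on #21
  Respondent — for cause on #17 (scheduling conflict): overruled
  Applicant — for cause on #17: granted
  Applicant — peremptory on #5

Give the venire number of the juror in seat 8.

10

Removed: #1, #5, #17, #21, #22, #23.
Seating in order: seats 1–8 → #2, #3, #4, #6, #7, #8, #9, #10; alternates → #11, #12.
So seat 8 is #10.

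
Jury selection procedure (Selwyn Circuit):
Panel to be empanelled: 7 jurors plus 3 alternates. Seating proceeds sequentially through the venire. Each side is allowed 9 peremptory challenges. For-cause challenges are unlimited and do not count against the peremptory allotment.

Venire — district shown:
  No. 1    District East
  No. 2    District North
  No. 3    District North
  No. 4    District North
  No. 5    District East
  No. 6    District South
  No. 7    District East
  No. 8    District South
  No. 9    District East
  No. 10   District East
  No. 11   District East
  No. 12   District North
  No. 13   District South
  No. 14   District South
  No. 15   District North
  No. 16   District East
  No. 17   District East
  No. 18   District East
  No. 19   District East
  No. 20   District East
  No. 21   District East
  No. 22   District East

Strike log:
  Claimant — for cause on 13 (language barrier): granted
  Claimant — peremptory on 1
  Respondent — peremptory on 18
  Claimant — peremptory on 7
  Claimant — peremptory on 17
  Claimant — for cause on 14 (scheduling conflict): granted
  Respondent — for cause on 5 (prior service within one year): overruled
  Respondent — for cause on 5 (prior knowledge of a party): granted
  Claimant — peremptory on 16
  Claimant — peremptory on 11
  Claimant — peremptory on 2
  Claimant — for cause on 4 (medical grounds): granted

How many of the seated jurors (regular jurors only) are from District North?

3

Removed: #1, #2, #4, #5, #7, #11, #13, #14, #16, #17, #18.
Seated jurors 1–7: #3, #6, #8, #9, #10, #12, #15 (alternates #19, #20, #21 not counted).
Of those, in District North: #3, #12, #15 → 3.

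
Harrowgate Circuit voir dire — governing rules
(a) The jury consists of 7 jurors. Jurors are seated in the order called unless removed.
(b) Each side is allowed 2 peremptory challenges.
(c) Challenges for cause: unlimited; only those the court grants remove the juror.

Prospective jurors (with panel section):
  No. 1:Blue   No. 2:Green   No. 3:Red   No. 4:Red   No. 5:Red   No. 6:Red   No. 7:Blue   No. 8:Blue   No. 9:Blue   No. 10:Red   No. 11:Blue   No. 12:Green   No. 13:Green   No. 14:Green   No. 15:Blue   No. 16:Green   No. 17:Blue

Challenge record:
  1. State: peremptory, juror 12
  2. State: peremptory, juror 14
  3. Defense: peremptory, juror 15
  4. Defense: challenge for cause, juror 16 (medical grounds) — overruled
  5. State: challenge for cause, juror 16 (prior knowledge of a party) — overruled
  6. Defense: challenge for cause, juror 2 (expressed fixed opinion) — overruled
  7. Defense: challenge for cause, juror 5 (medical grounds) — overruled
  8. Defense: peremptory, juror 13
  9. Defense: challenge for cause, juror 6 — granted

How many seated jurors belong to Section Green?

1

Removed: #6, #12, #13, #14, #15.
Seated jurors 1–7: #1, #2, #3, #4, #5, #7, #8.
Of those, in Section Green: #2 → 1.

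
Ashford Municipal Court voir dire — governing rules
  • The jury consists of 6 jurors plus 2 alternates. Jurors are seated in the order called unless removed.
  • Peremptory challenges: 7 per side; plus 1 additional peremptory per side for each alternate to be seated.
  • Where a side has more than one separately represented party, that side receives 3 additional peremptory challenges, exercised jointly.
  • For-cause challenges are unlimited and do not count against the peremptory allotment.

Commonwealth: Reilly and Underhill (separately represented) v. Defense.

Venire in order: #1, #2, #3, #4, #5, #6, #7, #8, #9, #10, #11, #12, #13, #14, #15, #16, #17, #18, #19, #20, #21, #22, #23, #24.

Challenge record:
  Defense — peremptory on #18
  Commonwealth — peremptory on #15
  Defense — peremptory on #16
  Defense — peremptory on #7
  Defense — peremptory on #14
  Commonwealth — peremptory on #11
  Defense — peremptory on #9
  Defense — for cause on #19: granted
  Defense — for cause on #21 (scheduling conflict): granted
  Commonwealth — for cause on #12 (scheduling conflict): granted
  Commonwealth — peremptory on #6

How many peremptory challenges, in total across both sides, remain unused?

13

Commonwealth allotment: 7 base + 1 × 2 alternates + 3 multi-party = 12. Defense allotment: 7 base + 1 × 2 alternates = 9.
Commonwealth peremptories used: #15, #11, #6 — 3 (the for-cause on #12 doesn't count).
Defense peremptories used: #18, #16, #7, #14, #9 — 5 (for-cause on #19, #21 don't count).
Remaining: (12 − 3) + (9 − 5) = 13.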